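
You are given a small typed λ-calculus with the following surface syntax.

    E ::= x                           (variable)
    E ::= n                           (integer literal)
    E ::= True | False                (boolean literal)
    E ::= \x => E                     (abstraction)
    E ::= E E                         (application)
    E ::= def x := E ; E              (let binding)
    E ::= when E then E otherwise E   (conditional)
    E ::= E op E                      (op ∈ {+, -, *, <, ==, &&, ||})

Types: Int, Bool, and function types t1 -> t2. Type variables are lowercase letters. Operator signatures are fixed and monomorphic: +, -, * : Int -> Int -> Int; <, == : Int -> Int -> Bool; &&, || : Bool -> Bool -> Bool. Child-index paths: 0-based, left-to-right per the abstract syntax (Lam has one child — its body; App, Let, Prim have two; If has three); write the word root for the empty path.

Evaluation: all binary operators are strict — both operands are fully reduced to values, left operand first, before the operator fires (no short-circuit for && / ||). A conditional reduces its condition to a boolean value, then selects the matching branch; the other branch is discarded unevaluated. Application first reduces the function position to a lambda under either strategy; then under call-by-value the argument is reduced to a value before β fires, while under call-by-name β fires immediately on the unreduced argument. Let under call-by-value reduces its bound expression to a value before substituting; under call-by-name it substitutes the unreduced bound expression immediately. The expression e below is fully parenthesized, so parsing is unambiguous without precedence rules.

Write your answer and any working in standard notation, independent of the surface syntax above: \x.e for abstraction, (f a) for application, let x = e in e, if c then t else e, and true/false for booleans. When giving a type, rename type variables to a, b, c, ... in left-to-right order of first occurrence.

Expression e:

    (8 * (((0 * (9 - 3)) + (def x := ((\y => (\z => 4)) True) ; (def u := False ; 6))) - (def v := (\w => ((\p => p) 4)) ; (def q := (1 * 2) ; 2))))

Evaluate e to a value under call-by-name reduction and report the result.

Answer: 32

Trace:
step 0: (8 * (((0 * (9 - 3)) + (let x = ((\y.(\z.4)) true) in (let u = false in 6))) - (let v = (\w.((\p.p) 4)) in (let q = (1 * 2) in 2))))
step 1: [delta@1.0.0.1] (8 * (((0 * 6) + (let x = ((\y.(\z.4)) true) in (let u = false in 6))) - (let v = (\w.((\p.p) 4)) in (let q = (1 * 2) in 2))))
step 2: [delta@1.0.0] (8 * ((0 + (let x = ((\y.(\z.4)) true) in (let u = false in 6))) - (let v = (\w.((\p.p) 4)) in (let q = (1 * 2) in 2))))
step 3: [let@1.0.1] (8 * ((0 + (let u = false in 6)) - (let v = (\w.((\p.p) 4)) in (let q = (1 * 2) in 2))))
step 4: [let@1.0.1] (8 * ((0 + 6) - (let v = (\w.((\p.p) 4)) in (let q = (1 * 2) in 2))))
step 5: [delta@1.0] (8 * (6 - (let v = (\w.((\p.p) 4)) in (let q = (1 * 2) in 2))))
step 6: [let@1.1] (8 * (6 - (let q = (1 * 2) in 2)))
step 7: [let@1.1] (8 * (6 - 2))
step 8: [delta@1] (8 * 4)
step 9: [delta@root] 32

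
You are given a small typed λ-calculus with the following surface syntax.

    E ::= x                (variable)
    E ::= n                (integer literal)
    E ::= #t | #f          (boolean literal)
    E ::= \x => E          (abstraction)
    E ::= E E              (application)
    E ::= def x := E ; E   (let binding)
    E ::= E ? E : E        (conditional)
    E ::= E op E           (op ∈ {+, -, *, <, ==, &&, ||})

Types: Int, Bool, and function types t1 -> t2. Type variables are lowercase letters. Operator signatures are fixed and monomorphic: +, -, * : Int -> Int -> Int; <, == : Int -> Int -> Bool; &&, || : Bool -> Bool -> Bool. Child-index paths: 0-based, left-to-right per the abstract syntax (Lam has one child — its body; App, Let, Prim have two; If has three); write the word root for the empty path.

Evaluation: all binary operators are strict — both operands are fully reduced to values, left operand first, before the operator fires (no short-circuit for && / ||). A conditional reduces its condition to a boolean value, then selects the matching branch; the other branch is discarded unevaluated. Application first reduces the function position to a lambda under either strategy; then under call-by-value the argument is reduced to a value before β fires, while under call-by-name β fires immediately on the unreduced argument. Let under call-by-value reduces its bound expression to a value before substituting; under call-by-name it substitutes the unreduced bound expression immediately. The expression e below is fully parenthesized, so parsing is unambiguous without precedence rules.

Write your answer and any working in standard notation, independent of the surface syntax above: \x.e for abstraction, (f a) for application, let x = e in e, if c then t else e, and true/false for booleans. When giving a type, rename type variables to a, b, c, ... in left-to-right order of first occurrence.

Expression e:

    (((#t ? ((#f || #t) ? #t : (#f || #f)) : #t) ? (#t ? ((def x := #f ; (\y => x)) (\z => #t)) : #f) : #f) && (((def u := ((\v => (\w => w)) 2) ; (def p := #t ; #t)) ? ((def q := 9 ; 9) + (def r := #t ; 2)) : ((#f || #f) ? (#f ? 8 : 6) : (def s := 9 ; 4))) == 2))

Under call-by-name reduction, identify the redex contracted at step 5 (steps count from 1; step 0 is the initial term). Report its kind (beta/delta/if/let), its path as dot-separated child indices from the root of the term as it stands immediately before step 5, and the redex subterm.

Answer: if at 0 : (if true then ((let x = false in (\y.x)) (\z.true)) else false)

Derivation:
step 0: ((if (if true then (if (false || true) then true else (false || false)) else true) then (if true then ((let x = false in (\y.x)) (\z.true)) else false) else false) && ((if (let u = ((\v.(\w.w)) 2) in (let p = true in true)) then ((let q = 9 in 9) + (let r = true in 2)) else (if (false || false) then (if false then 8 else 6) else (let s = 9 in 4))) == 2))
step 1: [if@0.0] ((if (if (false || true) then true else (false || false)) then (if true then ((let x = false in (\y.x)) (\z.true)) else false) else false) && ((if (let u = ((\v.(\w.w)) 2) in (let p = true in true)) then ((let q = 9 in 9) + (let r = true in 2)) else (if (false || false) then (if false then 8 else 6) else (let s = 9 in 4))) == 2))
step 2: [delta@0.0.0] ((if (if true then true else (false || false)) then (if true then ((let x = false in (\y.x)) (\z.true)) else false) else false) && ((if (let u = ((\v.(\w.w)) 2) in (let p = true in true)) then ((let q = 9 in 9) + (let r = true in 2)) else (if (false || false) then (if false then 8 else 6) else (let s = 9 in 4))) == 2))
step 3: [if@0.0] ((if true then (if true then ((let x = false in (\y.x)) (\z.true)) else false) else false) && ((if (let u = ((\v.(\w.w)) 2) in (let p = true in true)) then ((let q = 9 in 9) + (let r = true in 2)) else (if (false || false) then (if false then 8 else 6) else (let s = 9 in 4))) == 2))
step 4: [if@0] ((if true then ((let x = false in (\y.x)) (\z.true)) else false) && ((if (let u = ((\v.(\w.w)) 2) in (let p = true in true)) then ((let q = 9 in 9) + (let r = true in 2)) else (if (false || false) then (if false then 8 else 6) else (let s = 9 in 4))) == 2))
step 5: [if@0] (((let x = false in (\y.x)) (\z.true)) && ((if (let u = ((\v.(\w.w)) 2) in (let p = true in true)) then ((let q = 9 in 9) + (let r = true in 2)) else (if (false || false) then (if false then 8 else 6) else (let s = 9 in 4))) == 2))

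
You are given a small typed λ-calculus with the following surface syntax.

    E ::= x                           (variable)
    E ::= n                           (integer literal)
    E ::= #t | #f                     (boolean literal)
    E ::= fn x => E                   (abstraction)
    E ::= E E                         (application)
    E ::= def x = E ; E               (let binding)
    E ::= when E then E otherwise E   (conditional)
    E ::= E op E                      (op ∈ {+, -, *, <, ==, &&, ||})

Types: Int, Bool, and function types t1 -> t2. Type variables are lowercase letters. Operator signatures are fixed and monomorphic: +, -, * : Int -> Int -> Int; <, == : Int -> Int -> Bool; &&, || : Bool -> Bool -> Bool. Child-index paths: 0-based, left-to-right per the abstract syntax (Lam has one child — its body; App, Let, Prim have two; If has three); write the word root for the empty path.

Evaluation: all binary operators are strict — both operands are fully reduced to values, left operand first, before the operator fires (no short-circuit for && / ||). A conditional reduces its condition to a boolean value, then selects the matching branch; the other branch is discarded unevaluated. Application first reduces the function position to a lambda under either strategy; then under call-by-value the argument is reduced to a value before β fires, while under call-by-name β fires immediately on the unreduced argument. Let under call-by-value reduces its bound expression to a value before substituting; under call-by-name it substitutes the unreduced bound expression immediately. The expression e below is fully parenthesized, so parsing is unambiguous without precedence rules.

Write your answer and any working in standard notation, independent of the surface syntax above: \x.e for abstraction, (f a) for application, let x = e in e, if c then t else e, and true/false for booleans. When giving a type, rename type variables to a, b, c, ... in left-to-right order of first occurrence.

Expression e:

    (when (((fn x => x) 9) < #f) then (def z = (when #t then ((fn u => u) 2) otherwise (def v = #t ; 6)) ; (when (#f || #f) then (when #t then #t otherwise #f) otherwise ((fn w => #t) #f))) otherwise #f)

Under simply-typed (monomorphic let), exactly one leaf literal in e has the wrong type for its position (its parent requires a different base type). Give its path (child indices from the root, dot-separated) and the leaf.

Working:
x : a
\x._ : a -> a
  unify a -> a ~ Int -> b
  unify a ~ Int
  unify Int ~ b
_ _ : Int
  unify Int ~ Int
  unify Bool ~ Int
  FAIL: mismatch Bool ~ Int

Answer: 0.1 : false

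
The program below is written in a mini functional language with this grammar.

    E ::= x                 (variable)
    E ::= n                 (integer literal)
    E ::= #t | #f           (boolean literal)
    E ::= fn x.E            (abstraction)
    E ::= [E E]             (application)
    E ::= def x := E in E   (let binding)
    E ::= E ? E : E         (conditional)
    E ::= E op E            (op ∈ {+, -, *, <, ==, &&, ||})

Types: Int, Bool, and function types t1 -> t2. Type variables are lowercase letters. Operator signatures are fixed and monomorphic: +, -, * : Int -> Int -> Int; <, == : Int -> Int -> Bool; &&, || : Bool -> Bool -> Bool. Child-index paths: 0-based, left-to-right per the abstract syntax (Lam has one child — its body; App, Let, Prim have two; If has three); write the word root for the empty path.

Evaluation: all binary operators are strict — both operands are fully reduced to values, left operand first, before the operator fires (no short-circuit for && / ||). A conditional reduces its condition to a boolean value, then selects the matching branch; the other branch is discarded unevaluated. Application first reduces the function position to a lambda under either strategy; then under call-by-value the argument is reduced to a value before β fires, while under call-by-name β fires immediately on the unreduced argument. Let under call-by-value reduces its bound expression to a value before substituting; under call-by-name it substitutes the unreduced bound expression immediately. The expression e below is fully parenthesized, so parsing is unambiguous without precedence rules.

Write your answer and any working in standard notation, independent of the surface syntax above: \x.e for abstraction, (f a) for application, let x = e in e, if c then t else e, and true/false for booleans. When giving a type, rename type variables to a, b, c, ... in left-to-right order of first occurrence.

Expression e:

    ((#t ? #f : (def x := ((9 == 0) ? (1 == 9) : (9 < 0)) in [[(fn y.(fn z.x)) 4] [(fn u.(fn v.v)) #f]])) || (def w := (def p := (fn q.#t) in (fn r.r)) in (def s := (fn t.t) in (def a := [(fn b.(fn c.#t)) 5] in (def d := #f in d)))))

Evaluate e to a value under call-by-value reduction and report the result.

Answer: false

Derivation:
step 0: ((if true then false else (let x = (if (9 == 0) then (1 == 9) else (9 < 0)) in (((\y.(\z.x)) 4) ((\u.(\v.v)) false)))) || (let w = (let p = (\q.true) in (\r.r)) in (let s = (\t.t) in (let a = ((\b.(\c.true)) 5) in (let d = false in d)))))
step 1: [if@0] (false || (let w = (let p = (\q.true) in (\r.r)) in (let s = (\t.t) in (let a = ((\b.(\c.true)) 5) in (let d = false in d)))))
step 2: [let@1.0] (false || (let w = (\r.r) in (let s = (\t.t) in (let a = ((\b.(\c.true)) 5) in (let d = false in d)))))
step 3: [let@1] (false || (let s = (\t.t) in (let a = ((\b.(\c.true)) 5) in (let d = false in d))))
step 4: [let@1] (false || (let a = ((\b.(\c.true)) 5) in (let d = false in d)))
step 5: [beta@1.0] (false || (let a = (\c.true) in (let d = false in d)))
step 6: [let@1] (false || (let d = false in d))
step 7: [let@1] (false || false)
step 8: [delta@root] false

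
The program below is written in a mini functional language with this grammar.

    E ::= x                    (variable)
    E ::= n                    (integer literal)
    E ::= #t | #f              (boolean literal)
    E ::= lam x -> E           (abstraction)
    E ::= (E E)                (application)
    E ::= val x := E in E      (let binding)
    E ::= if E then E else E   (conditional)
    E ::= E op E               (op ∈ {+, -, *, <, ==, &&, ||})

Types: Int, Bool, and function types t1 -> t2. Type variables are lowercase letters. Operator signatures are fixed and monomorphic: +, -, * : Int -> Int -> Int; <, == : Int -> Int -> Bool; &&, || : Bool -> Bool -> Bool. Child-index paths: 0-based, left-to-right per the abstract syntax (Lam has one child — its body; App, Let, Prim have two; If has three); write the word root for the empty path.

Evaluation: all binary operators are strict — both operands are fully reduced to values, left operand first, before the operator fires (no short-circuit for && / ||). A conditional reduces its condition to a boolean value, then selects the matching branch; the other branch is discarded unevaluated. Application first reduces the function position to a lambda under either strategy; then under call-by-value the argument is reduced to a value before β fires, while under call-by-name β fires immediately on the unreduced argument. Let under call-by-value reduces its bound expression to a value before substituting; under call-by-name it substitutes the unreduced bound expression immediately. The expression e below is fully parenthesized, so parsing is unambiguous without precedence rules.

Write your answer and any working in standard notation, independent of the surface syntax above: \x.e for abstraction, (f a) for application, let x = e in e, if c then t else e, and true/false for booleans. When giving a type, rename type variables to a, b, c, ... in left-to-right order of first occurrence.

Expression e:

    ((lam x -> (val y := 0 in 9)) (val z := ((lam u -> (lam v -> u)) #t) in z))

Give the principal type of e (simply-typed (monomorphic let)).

Derivation:
let y : Int
\x._ : a -> Int
u : b
\v._ : c -> b
\u._ : b -> c -> b
  unify b -> c -> b ~ Bool -> d
  unify b ~ Bool
  unify c -> Bool ~ d
_ _ : c -> Bool
let z : c -> Bool
z : c -> Bool
  unify a -> Int ~ (c -> Bool) -> e
  unify a ~ c -> Bool
  unify Int ~ e
_ _ : Int

Answer: Int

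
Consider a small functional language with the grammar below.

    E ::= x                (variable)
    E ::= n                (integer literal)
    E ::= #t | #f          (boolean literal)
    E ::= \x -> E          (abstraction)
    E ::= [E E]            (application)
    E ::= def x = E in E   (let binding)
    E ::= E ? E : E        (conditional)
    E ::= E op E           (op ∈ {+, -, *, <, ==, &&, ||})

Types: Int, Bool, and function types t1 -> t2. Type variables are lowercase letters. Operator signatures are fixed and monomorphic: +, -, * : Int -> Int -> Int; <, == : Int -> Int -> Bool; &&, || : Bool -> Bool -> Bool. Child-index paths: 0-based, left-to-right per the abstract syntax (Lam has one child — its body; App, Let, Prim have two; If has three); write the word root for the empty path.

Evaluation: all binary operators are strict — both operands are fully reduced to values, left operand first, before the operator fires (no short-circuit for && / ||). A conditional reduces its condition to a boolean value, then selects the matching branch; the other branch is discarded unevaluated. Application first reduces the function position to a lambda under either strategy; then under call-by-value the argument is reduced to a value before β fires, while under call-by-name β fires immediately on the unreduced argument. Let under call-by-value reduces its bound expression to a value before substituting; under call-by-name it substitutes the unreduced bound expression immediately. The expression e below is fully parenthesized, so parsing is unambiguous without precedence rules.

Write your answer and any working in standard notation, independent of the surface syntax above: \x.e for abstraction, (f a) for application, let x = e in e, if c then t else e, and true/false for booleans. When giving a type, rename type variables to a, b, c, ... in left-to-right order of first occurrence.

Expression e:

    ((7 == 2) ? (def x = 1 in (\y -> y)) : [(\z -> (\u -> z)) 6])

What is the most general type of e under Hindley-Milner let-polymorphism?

Answer: Int -> Int

Derivation:
  unify Int ~ Int
  unify Int ~ Int
  unify Bool ~ Bool
let x : Int
y : a
\y._ : a -> a
z : b
\u._ : c -> b
\z._ : b -> c -> b
  unify b -> c -> b ~ Int -> d
  unify b ~ Int
  unify c -> Int ~ d
_ _ : c -> Int
  unify a -> a ~ c -> Int
  unify a ~ c
  unify c ~ Int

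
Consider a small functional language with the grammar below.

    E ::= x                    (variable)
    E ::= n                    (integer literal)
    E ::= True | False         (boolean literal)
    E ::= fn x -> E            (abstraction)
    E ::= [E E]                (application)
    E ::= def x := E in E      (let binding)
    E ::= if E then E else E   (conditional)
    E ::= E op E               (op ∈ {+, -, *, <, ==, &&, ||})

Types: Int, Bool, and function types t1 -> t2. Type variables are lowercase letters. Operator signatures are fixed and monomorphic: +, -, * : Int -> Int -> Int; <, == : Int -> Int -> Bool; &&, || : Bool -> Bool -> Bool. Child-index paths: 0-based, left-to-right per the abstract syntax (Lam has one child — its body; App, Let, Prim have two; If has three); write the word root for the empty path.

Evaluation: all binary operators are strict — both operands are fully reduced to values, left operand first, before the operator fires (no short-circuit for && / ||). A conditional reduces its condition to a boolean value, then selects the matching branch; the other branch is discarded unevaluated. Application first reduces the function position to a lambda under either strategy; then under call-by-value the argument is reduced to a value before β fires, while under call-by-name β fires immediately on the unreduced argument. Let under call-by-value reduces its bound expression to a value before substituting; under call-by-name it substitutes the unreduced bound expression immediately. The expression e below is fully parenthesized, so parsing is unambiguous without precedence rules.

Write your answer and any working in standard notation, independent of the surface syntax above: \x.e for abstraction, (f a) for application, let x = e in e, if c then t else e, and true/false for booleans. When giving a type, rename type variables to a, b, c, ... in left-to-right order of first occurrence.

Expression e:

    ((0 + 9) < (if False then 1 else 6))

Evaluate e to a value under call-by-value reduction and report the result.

Answer: false

Working:
step 0: ((0 + 9) < (if false then 1 else 6))
step 1: [delta@0] (9 < (if false then 1 else 6))
step 2: [if@1] (9 < 6)
step 3: [delta@root] false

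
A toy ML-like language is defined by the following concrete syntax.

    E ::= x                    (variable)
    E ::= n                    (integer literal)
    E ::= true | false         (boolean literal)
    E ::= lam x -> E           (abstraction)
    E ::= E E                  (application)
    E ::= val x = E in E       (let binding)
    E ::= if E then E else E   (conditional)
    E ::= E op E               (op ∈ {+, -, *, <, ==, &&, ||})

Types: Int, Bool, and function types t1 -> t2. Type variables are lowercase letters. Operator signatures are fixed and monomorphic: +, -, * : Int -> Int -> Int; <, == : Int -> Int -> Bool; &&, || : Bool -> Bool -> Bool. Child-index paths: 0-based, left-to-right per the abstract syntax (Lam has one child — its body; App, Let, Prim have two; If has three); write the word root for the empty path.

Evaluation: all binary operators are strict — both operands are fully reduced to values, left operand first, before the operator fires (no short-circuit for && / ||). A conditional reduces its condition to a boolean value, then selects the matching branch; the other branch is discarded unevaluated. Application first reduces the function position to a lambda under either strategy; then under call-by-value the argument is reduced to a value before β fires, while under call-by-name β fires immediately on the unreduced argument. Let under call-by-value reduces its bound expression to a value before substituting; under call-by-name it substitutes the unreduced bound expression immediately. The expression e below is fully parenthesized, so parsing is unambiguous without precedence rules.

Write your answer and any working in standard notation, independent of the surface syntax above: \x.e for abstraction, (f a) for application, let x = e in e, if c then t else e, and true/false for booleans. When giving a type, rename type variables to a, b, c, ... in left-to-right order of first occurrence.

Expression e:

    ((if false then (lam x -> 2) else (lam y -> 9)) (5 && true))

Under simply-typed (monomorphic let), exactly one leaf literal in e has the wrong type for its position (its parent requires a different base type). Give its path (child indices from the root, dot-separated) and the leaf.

Derivation:
  unify Bool ~ Bool
\x._ : a -> Int
\y._ : b -> Int
  unify a -> Int ~ b -> Int
  unify a ~ b
  unify Int ~ Int
  unify Int ~ Bool
  FAIL: mismatch Int ~ Bool

Answer: 1.0 : 5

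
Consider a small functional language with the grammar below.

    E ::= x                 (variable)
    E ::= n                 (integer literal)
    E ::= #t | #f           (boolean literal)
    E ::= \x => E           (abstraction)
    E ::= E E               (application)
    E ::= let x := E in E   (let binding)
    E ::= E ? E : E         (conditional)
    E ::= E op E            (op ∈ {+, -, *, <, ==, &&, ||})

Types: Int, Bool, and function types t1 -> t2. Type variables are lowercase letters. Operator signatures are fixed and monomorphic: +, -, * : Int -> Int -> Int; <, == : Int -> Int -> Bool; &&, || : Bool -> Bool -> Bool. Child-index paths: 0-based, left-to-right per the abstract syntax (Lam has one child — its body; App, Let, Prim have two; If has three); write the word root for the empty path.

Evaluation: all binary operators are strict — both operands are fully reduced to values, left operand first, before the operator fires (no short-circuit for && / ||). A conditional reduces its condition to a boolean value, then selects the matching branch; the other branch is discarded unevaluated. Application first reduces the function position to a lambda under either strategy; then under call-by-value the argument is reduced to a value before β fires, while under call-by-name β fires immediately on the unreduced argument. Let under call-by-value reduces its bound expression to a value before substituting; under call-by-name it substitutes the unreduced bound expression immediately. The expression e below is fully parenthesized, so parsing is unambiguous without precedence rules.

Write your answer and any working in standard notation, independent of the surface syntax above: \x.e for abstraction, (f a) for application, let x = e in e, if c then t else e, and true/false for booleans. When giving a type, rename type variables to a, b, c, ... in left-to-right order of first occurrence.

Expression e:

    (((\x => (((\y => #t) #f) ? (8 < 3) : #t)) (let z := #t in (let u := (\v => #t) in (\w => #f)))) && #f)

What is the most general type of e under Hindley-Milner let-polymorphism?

Working:
\y._ : b -> Bool
  unify b -> Bool ~ Bool -> c
  unify b ~ Bool
  unify Bool ~ c
_ _ : Bool
  unify Bool ~ Bool
  unify Int ~ Int
  unify Int ~ Int
  unify Bool ~ Bool
\x._ : a -> Bool
let z : Bool
\v._ : d -> Bool
let u : forall. d -> Bool
\w._ : e -> Bool
  unify a -> Bool ~ (e -> Bool) -> f
  unify a ~ e -> Bool
  unify Bool ~ f
_ _ : Bool
  unify Bool ~ Bool
  unify Bool ~ Bool

Answer: Bool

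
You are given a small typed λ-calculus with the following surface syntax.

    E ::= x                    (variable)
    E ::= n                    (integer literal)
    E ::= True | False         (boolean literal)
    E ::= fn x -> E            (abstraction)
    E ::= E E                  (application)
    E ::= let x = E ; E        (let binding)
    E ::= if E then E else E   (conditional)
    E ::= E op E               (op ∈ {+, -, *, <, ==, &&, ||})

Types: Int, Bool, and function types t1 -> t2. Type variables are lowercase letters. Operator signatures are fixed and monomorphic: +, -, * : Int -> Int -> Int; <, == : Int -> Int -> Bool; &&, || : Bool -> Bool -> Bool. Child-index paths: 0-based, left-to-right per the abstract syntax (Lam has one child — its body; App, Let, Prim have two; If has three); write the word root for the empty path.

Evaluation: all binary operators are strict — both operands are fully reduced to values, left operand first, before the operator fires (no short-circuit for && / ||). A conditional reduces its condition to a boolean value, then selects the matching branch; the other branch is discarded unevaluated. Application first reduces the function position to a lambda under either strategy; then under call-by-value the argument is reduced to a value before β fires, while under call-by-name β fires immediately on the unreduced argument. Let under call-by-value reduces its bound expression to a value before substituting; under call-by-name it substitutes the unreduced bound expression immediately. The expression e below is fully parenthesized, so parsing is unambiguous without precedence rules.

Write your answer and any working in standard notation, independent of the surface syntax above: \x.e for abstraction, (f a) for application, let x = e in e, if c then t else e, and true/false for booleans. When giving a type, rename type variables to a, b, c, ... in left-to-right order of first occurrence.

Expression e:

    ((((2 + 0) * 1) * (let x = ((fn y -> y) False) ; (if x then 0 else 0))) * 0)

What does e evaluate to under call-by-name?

Working:
step 0: ((((2 + 0) * 1) * (let x = ((\y.y) false) in (if x then 0 else 0))) * 0)
step 1: [delta@0.0.0] (((2 * 1) * (let x = ((\y.y) false) in (if x then 0 else 0))) * 0)
step 2: [delta@0.0] ((2 * (let x = ((\y.y) false) in (if x then 0 else 0))) * 0)
step 3: [let@0.1] ((2 * (if ((\y.y) false) then 0 else 0)) * 0)
step 4: [beta@0.1.0] ((2 * (if false then 0 else 0)) * 0)
step 5: [if@0.1] ((2 * 0) * 0)
step 6: [delta@0] (0 * 0)
step 7: [delta@root] 0

Answer: 0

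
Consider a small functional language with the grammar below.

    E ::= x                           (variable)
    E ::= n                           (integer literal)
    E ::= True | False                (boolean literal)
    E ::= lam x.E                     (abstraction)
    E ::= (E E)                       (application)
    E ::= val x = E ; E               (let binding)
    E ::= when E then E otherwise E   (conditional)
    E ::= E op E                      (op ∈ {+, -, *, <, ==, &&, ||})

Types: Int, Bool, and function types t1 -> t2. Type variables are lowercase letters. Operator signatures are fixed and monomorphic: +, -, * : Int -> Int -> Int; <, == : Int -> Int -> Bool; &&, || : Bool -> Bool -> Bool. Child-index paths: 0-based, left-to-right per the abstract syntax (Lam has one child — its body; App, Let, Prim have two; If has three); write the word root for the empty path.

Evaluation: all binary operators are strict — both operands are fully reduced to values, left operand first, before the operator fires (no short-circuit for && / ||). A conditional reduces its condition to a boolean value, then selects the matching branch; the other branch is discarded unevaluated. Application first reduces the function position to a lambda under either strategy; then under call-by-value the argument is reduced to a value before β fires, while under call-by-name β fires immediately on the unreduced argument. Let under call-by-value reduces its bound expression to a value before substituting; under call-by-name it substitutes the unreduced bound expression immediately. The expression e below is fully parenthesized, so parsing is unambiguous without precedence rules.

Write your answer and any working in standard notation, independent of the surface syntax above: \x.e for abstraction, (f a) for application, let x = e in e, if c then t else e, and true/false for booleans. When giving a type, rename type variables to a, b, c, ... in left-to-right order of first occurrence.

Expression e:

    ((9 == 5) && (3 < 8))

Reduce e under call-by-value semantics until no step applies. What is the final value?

Working:
step 0: ((9 == 5) && (3 < 8))
step 1: [delta@0] (false && (3 < 8))
step 2: [delta@1] (false && true)
step 3: [delta@root] false

Answer: false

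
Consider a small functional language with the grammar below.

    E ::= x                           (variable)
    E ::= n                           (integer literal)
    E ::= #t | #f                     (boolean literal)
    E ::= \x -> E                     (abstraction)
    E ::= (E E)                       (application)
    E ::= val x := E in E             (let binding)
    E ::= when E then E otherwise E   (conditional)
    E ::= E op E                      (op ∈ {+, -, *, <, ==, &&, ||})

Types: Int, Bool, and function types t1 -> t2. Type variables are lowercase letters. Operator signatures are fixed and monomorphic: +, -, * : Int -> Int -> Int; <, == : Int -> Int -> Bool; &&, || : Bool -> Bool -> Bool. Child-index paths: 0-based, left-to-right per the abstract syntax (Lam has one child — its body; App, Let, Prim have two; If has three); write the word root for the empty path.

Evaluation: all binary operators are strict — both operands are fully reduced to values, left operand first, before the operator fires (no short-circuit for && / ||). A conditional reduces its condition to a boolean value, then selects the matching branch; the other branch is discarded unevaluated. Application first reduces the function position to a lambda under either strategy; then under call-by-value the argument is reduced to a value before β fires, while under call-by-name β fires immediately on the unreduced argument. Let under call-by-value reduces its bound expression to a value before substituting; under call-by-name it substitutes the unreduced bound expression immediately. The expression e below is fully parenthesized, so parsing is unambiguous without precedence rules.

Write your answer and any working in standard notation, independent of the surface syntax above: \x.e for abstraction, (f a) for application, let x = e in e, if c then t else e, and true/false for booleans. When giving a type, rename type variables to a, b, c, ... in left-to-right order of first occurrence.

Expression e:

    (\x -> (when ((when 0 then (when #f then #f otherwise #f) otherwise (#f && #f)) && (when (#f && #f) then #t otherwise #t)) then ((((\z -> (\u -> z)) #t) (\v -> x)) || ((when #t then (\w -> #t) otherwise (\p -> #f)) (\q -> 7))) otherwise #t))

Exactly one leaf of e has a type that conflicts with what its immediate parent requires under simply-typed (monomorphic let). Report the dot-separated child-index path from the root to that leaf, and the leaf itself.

Derivation:
  unify Int ~ Bool
  FAIL: mismatch Int ~ Bool

Answer: 0.0.0.0 : 0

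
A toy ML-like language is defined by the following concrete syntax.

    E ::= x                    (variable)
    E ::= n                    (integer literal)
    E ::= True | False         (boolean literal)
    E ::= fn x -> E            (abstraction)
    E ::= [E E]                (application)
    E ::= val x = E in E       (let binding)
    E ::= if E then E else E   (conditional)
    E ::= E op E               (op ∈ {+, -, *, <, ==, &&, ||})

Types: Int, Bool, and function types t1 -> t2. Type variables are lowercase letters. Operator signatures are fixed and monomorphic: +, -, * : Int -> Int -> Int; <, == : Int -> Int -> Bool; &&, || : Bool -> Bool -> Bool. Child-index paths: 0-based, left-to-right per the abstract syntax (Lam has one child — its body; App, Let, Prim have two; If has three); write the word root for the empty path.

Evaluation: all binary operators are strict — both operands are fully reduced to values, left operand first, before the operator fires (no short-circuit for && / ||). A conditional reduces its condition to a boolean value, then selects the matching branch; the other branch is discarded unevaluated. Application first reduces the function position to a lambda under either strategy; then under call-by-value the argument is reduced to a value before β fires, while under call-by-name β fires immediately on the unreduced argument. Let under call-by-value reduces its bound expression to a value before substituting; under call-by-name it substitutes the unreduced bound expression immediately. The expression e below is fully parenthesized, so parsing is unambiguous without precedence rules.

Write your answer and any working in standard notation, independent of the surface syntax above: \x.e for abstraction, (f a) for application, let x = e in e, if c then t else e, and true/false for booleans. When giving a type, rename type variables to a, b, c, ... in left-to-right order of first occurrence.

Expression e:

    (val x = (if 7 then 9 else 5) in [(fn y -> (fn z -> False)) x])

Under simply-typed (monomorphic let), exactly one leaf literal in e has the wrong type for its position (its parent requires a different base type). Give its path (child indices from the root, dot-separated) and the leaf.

Answer: 0.0 : 7

Working:
  unify Int ~ Bool
  FAIL: mismatch Int ~ Bool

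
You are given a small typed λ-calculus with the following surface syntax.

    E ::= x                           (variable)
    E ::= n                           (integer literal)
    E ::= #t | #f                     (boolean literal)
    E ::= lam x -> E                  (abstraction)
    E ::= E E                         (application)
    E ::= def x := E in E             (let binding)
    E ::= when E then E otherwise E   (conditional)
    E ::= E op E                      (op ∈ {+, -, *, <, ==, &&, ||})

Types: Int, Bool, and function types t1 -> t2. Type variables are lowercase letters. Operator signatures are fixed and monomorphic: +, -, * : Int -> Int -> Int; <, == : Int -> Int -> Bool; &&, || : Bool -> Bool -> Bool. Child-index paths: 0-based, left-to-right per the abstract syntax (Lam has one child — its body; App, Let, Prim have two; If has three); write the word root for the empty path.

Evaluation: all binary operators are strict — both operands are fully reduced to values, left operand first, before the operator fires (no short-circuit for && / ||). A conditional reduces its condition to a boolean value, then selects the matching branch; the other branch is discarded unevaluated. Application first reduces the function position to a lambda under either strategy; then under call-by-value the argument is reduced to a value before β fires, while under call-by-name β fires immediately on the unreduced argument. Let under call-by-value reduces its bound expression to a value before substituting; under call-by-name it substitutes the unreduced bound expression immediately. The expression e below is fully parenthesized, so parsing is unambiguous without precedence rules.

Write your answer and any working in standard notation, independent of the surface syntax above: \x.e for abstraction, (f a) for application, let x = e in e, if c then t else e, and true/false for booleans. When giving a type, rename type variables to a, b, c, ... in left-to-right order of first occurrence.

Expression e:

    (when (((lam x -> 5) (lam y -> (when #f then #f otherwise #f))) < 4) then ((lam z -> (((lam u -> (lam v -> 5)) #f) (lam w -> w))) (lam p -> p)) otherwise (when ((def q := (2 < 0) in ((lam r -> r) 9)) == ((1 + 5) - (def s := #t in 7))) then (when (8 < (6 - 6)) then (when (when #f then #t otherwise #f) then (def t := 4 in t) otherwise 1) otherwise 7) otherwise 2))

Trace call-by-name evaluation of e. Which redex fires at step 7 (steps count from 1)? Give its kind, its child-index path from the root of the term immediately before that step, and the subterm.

Answer: let at 0.1.1 : (let s = true in 7)

Derivation:
step 0: (if (((\x.5) (\y.(if false then false else false))) < 4) then ((\z.(((\u.(\v.5)) false) (\w.w))) (\p.p)) else (if ((let q = (2 < 0) in ((\r.r) 9)) == ((1 + 5) - (let s = true in 7))) then (if (8 < (6 - 6)) then (if (if false then true else false) then (let t = 4 in t) else 1) else 7) else 2))
step 1: [beta@0.0] (if (5 < 4) then ((\z.(((\u.(\v.5)) false) (\w.w))) (\p.p)) else (if ((let q = (2 < 0) in ((\r.r) 9)) == ((1 + 5) - (let s = true in 7))) then (if (8 < (6 - 6)) then (if (if false then true else false) then (let t = 4 in t) else 1) else 7) else 2))
step 2: [delta@0] (if false then ((\z.(((\u.(\v.5)) false) (\w.w))) (\p.p)) else (if ((let q = (2 < 0) in ((\r.r) 9)) == ((1 + 5) - (let s = true in 7))) then (if (8 < (6 - 6)) then (if (if false then true else false) then (let t = 4 in t) else 1) else 7) else 2))
step 3: [if@root] (if ((let q = (2 < 0) in ((\r.r) 9)) == ((1 + 5) - (let s = true in 7))) then (if (8 < (6 - 6)) then (if (if false then true else false) then (let t = 4 in t) else 1) else 7) else 2)
step 4: [let@0.0] (if (((\r.r) 9) == ((1 + 5) - (let s = true in 7))) then (if (8 < (6 - 6)) then (if (if false then true else false) then (let t = 4 in t) else 1) else 7) else 2)
step 5: [beta@0.0] (if (9 == ((1 + 5) - (let s = true in 7))) then (if (8 < (6 - 6)) then (if (if false then true else false) then (let t = 4 in t) else 1) else 7) else 2)
step 6: [delta@0.1.0] (if (9 == (6 - (let s = true in 7))) then (if (8 < (6 - 6)) then (if (if false then true else false) then (let t = 4 in t) else 1) else 7) else 2)
step 7: [let@0.1.1] (if (9 == (6 - 7)) then (if (8 < (6 - 6)) then (if (if false then true else false) then (let t = 4 in t) else 1) else 7) else 2)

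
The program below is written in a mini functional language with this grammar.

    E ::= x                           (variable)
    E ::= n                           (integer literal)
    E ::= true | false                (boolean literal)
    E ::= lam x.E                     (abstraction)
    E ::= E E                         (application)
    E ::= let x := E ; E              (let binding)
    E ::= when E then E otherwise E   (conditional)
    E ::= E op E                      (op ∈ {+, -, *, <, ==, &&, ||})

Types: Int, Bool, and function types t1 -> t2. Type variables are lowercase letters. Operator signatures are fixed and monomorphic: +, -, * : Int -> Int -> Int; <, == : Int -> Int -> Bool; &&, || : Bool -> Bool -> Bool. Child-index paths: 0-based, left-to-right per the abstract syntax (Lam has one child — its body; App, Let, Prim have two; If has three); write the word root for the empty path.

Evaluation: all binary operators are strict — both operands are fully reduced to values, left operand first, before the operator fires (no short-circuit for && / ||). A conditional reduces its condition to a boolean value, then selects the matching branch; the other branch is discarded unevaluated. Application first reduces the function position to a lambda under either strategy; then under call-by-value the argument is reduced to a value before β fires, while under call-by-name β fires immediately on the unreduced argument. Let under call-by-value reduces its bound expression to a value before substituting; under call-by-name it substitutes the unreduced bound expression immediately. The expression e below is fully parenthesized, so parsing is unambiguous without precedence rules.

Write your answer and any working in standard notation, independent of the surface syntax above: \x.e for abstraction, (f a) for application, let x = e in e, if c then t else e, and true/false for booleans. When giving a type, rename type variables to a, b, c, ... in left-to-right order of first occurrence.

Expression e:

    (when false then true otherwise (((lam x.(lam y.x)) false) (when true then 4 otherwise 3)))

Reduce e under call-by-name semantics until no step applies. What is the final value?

Answer: false

Derivation:
step 0: (if false then true else (((\x.(\y.x)) false) (if true then 4 else 3)))
step 1: [if@root] (((\x.(\y.x)) false) (if true then 4 else 3))
step 2: [beta@0] ((\y.false) (if true then 4 else 3))
step 3: [beta@root] false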